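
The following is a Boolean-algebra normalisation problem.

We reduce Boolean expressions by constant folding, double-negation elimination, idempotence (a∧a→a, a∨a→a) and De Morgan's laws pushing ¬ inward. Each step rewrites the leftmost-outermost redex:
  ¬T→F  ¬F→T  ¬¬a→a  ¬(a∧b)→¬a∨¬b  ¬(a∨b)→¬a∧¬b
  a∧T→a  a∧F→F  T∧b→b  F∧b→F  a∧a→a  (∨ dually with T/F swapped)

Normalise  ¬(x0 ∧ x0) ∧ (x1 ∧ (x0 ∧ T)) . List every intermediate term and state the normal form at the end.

Answer: normal form = ¬x0 ∧ (x1 ∧ x0)  (in 3 steps)

Reduction:
  start: ¬(x0 ∧ x0) ∧ (x1 ∧ (x0 ∧ T))
  →1  (¬x0 ∨ ¬x0) ∧ (x1 ∧ (x0 ∧ T))
  →2  ¬x0 ∧ (x1 ∧ (x0 ∧ T))
  →3  ¬x0 ∧ (x1 ∧ x0)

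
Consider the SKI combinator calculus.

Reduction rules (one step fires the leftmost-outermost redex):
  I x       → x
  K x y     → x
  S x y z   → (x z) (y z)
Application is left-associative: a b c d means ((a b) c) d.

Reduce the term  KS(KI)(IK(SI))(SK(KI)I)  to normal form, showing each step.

  start: KS(KI)(IK(SI))(SK(KI)I)
  [1] S(IK(SI))(SK(KI)I)
  [2] S(K(SI))(SK(KI)I)
  [3] S(K(SI))(KI(KII))
  [4] S(K(SI))I

Answer: normal form = S(K(SI))I  (in 4 steps)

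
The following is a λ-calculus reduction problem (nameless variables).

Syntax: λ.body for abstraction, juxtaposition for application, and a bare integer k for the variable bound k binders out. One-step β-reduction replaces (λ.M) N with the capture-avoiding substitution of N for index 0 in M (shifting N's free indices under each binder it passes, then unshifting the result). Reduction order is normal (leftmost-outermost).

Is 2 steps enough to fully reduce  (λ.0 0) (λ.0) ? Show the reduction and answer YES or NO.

  start: (λ.0 0) (λ.0)
  step 1: (λ.0) (λ.0)
  step 2: λ.0

Answer: YES — reaches normal form λ.0 in 2 ≤ 2 steps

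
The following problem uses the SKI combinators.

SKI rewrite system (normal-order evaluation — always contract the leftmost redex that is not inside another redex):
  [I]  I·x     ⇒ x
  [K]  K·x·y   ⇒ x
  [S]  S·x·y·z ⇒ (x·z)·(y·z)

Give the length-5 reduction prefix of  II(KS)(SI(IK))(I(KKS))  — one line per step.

Answer: after 5 steps: SK

Derivation:
  start: II(KS)(SI(IK))(I(KKS))
  →1  I(KS)(SI(IK))(I(KKS))
  →2  KS(SI(IK))(I(KKS))
  →3  S(I(KKS))
  →4  S(KKS)
  →5  SK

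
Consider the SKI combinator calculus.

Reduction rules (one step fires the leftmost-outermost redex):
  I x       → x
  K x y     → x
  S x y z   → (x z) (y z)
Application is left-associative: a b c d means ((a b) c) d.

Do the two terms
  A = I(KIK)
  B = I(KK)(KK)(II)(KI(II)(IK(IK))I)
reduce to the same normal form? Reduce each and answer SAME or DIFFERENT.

Term A:
  start: I(KIK)
  →1  KIK
  →2  I

Term B:
  start: I(KK)(KK)(II)(KI(II)(IK(IK))I)
  →1  KK(KK)(II)(KI(II)(IK(IK))I)
  →2  K(II)(KI(II)(IK(IK))I)
  →3  II
  →4  I

Answer: SAME — A ⇓ I, B ⇓ I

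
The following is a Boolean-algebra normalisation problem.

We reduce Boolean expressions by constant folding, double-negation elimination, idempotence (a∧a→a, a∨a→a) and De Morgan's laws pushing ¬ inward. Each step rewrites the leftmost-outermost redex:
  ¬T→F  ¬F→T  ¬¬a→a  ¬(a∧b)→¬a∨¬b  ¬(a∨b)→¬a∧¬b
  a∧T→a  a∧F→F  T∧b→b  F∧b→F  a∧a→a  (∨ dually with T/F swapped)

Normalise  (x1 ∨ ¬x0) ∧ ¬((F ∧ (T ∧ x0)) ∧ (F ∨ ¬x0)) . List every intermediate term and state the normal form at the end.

Answer: normal form = x1 ∨ ¬x0  (in 6 steps)

Reduction:
  start: (x1 ∨ ¬x0) ∧ ¬((F ∧ (T ∧ x0)) ∧ (F ∨ ¬x0))
  →1  (x1 ∨ ¬x0) ∧ (¬(F ∧ (T ∧ x0)) ∨ ¬(F ∨ ¬x0))
  →2  (x1 ∨ ¬x0) ∧ ((¬F ∨ ¬(T ∧ x0)) ∨ ¬(F ∨ ¬x0))
  →3  (x1 ∨ ¬x0) ∧ ((T ∨ ¬(T ∧ x0)) ∨ ¬(F ∨ ¬x0))
  →4  (x1 ∨ ¬x0) ∧ (T ∨ ¬(F ∨ ¬x0))
  →5  (x1 ∨ ¬x0) ∧ T
  →6  x1 ∨ ¬x0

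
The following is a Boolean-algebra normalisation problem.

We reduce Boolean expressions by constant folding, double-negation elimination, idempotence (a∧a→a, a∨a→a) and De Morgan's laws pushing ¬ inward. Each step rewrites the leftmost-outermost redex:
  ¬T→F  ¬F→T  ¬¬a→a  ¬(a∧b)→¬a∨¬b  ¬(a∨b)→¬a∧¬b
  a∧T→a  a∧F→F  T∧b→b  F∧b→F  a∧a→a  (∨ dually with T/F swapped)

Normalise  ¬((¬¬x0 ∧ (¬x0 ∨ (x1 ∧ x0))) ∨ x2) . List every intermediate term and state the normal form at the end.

Answer: normal form = (¬x0 ∨ (x0 ∧ (¬x1 ∨ ¬x0))) ∧ ¬x2  (in 6 steps)

Working:
  start: ¬((¬¬x0 ∧ (¬x0 ∨ (x1 ∧ x0))) ∨ x2)
  step 1: ¬(¬¬x0 ∧ (¬x0 ∨ (x1 ∧ x0))) ∧ ¬x2
  step 2: (¬¬¬x0 ∨ ¬(¬x0 ∨ (x1 ∧ x0))) ∧ ¬x2
  step 3: (¬x0 ∨ ¬(¬x0 ∨ (x1 ∧ x0))) ∧ ¬x2
  step 4: (¬x0 ∨ (¬¬x0 ∧ ¬(x1 ∧ x0))) ∧ ¬x2
  step 5: (¬x0 ∨ (x0 ∧ ¬(x1 ∧ x0))) ∧ ¬x2
  step 6: (¬x0 ∨ (x0 ∧ (¬x1 ∨ ¬x0))) ∧ ¬x2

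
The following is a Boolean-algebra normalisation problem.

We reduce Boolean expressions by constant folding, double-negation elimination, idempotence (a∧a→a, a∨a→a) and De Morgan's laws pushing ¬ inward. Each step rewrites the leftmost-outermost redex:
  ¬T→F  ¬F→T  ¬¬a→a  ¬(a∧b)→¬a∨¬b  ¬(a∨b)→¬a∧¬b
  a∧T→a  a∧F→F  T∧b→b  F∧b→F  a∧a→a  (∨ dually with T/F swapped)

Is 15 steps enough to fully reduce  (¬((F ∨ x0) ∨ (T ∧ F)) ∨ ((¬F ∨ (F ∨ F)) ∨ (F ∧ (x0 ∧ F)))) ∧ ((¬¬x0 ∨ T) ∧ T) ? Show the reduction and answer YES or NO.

  start: (¬((F ∨ x0) ∨ (T ∧ F)) ∨ ((¬F ∨ (F ∨ F)) ∨ (F ∧ (x0 ∧ F)))) ∧ ((¬¬x0 ∨ T) ∧ T)
  [1] ((¬(F ∨ x0) ∧ ¬(T ∧ F)) ∨ ((¬F ∨ (F ∨ F)) ∨ (F ∧ (x0 ∧ F)))) ∧ ((¬¬x0 ∨ T) ∧ T)
  [2] (((¬F ∧ ¬x0) ∧ ¬(T ∧ F)) ∨ ((¬F ∨ (F ∨ F)) ∨ (F ∧ (x0 ∧ F)))) ∧ ((¬¬x0 ∨ T) ∧ T)
  [3] (((T ∧ ¬x0) ∧ ¬(T ∧ F)) ∨ ((¬F ∨ (F ∨ F)) ∨ (F ∧ (x0 ∧ F)))) ∧ ((¬¬x0 ∨ T) ∧ T)
  [4] ((¬x0 ∧ ¬(T ∧ F)) ∨ ((¬F ∨ (F ∨ F)) ∨ (F ∧ (x0 ∧ F)))) ∧ ((¬¬x0 ∨ T) ∧ T)
  [5] ((¬x0 ∧ (¬T ∨ ¬F)) ∨ ((¬F ∨ (F ∨ F)) ∨ (F ∧ (x0 ∧ F)))) ∧ ((¬¬x0 ∨ T) ∧ T)
  [6] ((¬x0 ∧ (F ∨ ¬F)) ∨ ((¬F ∨ (F ∨ F)) ∨ (F ∧ (x0 ∧ F)))) ∧ ((¬¬x0 ∨ T) ∧ T)
  [7] ((¬x0 ∧ ¬F) ∨ ((¬F ∨ (F ∨ F)) ∨ (F ∧ (x0 ∧ F)))) ∧ ((¬¬x0 ∨ T) ∧ T)
  [8] ((¬x0 ∧ T) ∨ ((¬F ∨ (F ∨ F)) ∨ (F ∧ (x0 ∧ F)))) ∧ ((¬¬x0 ∨ T) ∧ T)
  [9] (¬x0 ∨ ((¬F ∨ (F ∨ F)) ∨ (F ∧ (x0 ∧ F)))) ∧ ((¬¬x0 ∨ T) ∧ T)
  [10] (¬x0 ∨ ((T ∨ (F ∨ F)) ∨ (F ∧ (x0 ∧ F)))) ∧ ((¬¬x0 ∨ T) ∧ T)
  [11] (¬x0 ∨ (T ∨ (F ∧ (x0 ∧ F)))) ∧ ((¬¬x0 ∨ T) ∧ T)
  [12] (¬x0 ∨ T) ∧ ((¬¬x0 ∨ T) ∧ T)
  [13] T ∧ ((¬¬x0 ∨ T) ∧ T)
  [14] (¬¬x0 ∨ T) ∧ T
  [15] ¬¬x0 ∨ T

Answer: NO — after 15 steps the term is ¬¬x0 ∨ T, not yet normal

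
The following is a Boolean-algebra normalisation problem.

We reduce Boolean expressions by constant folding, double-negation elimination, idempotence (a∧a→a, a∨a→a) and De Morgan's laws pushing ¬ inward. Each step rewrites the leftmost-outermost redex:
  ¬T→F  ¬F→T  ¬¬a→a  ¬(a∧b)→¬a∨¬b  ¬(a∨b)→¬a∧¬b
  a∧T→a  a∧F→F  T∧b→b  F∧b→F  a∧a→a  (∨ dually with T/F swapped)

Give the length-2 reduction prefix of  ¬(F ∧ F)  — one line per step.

  start: ¬(F ∧ F)
  →1  ¬F ∨ ¬F
  →2  ¬F

Answer: after 2 steps: ¬F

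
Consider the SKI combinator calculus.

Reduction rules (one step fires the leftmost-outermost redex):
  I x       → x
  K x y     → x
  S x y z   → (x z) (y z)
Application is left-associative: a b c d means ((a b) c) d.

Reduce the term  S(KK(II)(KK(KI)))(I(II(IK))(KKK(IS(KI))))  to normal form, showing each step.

Answer: normal form = S(KK)(K(K(S(KI))))  (in 8 steps)

Derivation:
  start: S(KK(II)(KK(KI)))(I(II(IK))(KKK(IS(KI))))
  →1  S(K(KK(KI)))(I(II(IK))(KKK(IS(KI))))
  →2  S(KK)(I(II(IK))(KKK(IS(KI))))
  →3  S(KK)(II(IK)(KKK(IS(KI))))
  →4  S(KK)(I(IK)(KKK(IS(KI))))
  →5  S(KK)(IK(KKK(IS(KI))))
  →6  S(KK)(K(KKK(IS(KI))))
  →7  S(KK)(K(K(IS(KI))))
  →8  S(KK)(K(K(S(KI))))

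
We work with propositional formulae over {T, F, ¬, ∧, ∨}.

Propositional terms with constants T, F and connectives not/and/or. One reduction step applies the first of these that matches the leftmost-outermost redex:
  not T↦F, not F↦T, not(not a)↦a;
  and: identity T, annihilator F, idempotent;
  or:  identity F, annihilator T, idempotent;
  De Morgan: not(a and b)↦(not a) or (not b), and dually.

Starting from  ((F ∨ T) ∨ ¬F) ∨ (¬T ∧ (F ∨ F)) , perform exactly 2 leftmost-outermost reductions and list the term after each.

  start: ((F ∨ T) ∨ ¬F) ∨ (¬T ∧ (F ∨ F))
  →1  (T ∨ ¬F) ∨ (¬T ∧ (F ∨ F))
  →2  T ∨ (¬T ∧ (F ∨ F))

Answer: after 2 steps: T ∨ (¬T ∧ (F ∨ F))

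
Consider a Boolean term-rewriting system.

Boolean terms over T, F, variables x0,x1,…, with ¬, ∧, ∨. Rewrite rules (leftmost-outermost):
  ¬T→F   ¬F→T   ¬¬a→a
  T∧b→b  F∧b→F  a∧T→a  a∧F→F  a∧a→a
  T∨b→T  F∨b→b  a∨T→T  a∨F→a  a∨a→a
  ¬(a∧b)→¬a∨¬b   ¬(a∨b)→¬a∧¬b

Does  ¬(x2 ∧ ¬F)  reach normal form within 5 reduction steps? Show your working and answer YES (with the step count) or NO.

Answer: YES — reaches normal form ¬x2 in 3 ≤ 5 steps

Working:
  start: ¬(x2 ∧ ¬F)
  →1  ¬x2 ∨ ¬¬F
  →2  ¬x2 ∨ F
  →3  ¬x2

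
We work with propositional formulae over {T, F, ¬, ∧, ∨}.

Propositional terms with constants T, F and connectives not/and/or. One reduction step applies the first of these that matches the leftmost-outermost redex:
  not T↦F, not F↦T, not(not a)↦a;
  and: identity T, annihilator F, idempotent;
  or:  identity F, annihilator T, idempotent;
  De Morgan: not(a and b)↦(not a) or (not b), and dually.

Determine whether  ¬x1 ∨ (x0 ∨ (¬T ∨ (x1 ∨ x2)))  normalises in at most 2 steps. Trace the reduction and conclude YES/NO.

Answer: YES — reaches normal form ¬x1 ∨ (x0 ∨ (x1 ∨ x2)) in 2 ≤ 2 steps

Derivation:
  start: ¬x1 ∨ (x0 ∨ (¬T ∨ (x1 ∨ x2)))
  →1  ¬x1 ∨ (x0 ∨ (F ∨ (x1 ∨ x2)))
  →2  ¬x1 ∨ (x0 ∨ (x1 ∨ x2))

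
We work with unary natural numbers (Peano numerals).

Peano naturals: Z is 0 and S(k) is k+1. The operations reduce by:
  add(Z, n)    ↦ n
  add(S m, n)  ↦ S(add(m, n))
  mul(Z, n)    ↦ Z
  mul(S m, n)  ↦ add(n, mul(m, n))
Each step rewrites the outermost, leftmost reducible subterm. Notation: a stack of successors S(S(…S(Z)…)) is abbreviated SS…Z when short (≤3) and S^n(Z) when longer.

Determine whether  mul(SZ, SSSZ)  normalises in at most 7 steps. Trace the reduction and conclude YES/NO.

Answer: YES — reaches normal form SSSZ in 6 ≤ 7 steps

Derivation:
  start: mul(SZ, SSSZ)
  step 1: add(SSSZ, mul(Z, SSSZ))
  step 2: S(add(SSZ, mul(Z, SSSZ)))
  step 3: S(S(add(SZ, mul(Z, SSSZ))))
  step 4: S(S(S(add(Z, mul(Z, SSSZ)))))
  step 5: S(S(S(mul(Z, SSSZ))))
  step 6: SSSZ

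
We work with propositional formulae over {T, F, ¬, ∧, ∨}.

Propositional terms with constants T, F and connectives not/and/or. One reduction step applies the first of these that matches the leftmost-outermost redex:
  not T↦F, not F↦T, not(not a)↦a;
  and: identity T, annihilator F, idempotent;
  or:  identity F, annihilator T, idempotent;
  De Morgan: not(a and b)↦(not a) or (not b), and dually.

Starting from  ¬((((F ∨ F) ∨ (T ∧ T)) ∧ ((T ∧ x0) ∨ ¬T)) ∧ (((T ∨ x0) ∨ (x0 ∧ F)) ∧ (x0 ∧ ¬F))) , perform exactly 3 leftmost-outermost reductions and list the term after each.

Answer: after 3 steps: ((¬(F ∨ F) ∧ ¬(T ∧ T)) ∨ ¬((T ∧ x0) ∨ ¬T)) ∨ ¬(((T ∨ x0) ∨ (x0 ∧ F)) ∧ (x0 ∧ ¬F))

Reduction:
  start: ¬((((F ∨ F) ∨ (T ∧ T)) ∧ ((T ∧ x0) ∨ ¬T)) ∧ (((T ∨ x0) ∨ (x0 ∧ F)) ∧ (x0 ∧ ¬F)))
  [1] ¬(((F ∨ F) ∨ (T ∧ T)) ∧ ((T ∧ x0) ∨ ¬T)) ∨ ¬(((T ∨ x0) ∨ (x0 ∧ F)) ∧ (x0 ∧ ¬F))
  [2] (¬((F ∨ F) ∨ (T ∧ T)) ∨ ¬((T ∧ x0) ∨ ¬T)) ∨ ¬(((T ∨ x0) ∨ (x0 ∧ F)) ∧ (x0 ∧ ¬F))
  [3] ((¬(F ∨ F) ∧ ¬(T ∧ T)) ∨ ¬((T ∧ x0) ∨ ¬T)) ∨ ¬(((T ∨ x0) ∨ (x0 ∧ F)) ∧ (x0 ∧ ¬F))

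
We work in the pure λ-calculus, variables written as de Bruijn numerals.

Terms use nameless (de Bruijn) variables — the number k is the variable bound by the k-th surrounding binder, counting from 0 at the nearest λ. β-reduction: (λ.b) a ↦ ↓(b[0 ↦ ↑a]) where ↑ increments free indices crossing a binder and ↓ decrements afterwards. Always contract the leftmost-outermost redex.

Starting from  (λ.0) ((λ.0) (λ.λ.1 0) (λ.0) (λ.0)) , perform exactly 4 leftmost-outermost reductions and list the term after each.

Answer: after 4 steps: (λ.0) (λ.0)

Derivation:
  start: (λ.0) ((λ.0) (λ.λ.1 0) (λ.0) (λ.0))
  step 1: (λ.0) (λ.λ.1 0) (λ.0) (λ.0)
  step 2: (λ.λ.1 0) (λ.0) (λ.0)
  step 3: (λ.(λ.0) 0) (λ.0)
  step 4: (λ.0) (λ.0)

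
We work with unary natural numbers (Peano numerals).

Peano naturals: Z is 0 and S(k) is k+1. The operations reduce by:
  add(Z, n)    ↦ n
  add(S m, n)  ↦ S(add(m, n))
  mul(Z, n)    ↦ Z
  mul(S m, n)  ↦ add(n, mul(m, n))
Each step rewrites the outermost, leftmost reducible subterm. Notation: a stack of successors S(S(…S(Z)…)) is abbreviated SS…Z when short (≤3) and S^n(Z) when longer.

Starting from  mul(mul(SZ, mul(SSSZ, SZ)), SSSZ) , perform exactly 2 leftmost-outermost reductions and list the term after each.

  start: mul(mul(SZ, mul(SSSZ, SZ)), SSSZ)
  →1  mul(add(mul(SSSZ, SZ), mul(Z, mul(SSSZ, SZ))), SSSZ)
  →2  mul(add(add(SZ, mul(SSZ, SZ)), mul(Z, mul(SSSZ, SZ))), SSSZ)

Answer: after 2 steps: mul(add(add(SZ, mul(SSZ, SZ)), mul(Z, mul(SSSZ, SZ))), SSSZ)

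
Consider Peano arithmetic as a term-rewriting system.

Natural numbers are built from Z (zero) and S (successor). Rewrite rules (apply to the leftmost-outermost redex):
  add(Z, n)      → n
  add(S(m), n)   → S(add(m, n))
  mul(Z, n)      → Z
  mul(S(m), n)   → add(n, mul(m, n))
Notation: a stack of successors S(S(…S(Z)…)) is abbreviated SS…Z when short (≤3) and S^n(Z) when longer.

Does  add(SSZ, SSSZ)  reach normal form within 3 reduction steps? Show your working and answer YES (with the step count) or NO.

  start: add(SSZ, SSSZ)
  →1  S(add(SZ, SSSZ))
  →2  S(S(add(Z, SSSZ)))
  →3  S^5(Z)

Answer: YES — reaches normal form S^5(Z) in 3 ≤ 3 steps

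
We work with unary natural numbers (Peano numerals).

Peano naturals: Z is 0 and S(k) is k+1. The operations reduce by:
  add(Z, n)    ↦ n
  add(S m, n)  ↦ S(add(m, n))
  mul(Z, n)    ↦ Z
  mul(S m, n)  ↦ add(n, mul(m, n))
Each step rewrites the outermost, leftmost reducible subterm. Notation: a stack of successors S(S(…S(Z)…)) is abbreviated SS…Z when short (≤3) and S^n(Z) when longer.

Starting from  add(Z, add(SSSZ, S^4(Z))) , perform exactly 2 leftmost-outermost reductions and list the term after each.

  start: add(Z, add(SSSZ, S^4(Z)))
  step 1: add(SSSZ, S^4(Z))
  step 2: S(add(SSZ, S^4(Z)))

Answer: after 2 steps: S(add(SSZ, S^4(Z)))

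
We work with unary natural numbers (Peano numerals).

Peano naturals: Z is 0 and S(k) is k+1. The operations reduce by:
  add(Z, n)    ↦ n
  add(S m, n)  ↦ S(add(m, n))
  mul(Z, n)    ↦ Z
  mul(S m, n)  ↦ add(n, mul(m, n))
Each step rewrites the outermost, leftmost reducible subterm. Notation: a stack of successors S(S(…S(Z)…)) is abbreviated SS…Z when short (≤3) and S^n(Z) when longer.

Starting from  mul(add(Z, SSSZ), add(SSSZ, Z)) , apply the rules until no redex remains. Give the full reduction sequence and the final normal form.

Answer: normal form = S^9(Z)  (in 29 steps)

Reduction:
  start: mul(add(Z, SSSZ), add(SSSZ, Z))
  [1] mul(SSSZ, add(SSSZ, Z))
  [2] add(add(SSSZ, Z), mul(SSZ, add(SSSZ, Z)))
  [3] add(S(add(SSZ, Z)), mul(SSZ, add(SSSZ, Z)))
  [4] S(add(add(SSZ, Z), mul(SSZ, add(SSSZ, Z))))
  [5] S(add(S(add(SZ, Z)), mul(SSZ, add(SSSZ, Z))))
  [6] S(S(add(add(SZ, Z), mul(SSZ, add(SSSZ, Z)))))
  [7] S(S(add(S(add(Z, Z)), mul(SSZ, add(SSSZ, Z)))))
  [8] S(S(S(add(add(Z, Z), mul(SSZ, add(SSSZ, Z))))))
  [9] S(S(S(add(Z, mul(SSZ, add(SSSZ, Z))))))
  [10] S(S(S(mul(SSZ, add(SSSZ, Z)))))
  [11] S(S(S(add(add(SSSZ, Z), mul(SZ, add(SSSZ, Z))))))
  [12] S(S(S(add(S(add(SSZ, Z)), mul(SZ, add(SSSZ, Z))))))
  [13] S(S(S(S(add(add(SSZ, Z), mul(SZ, add(SSSZ, Z)))))))
  [14] S(S(S(S(add(S(add(SZ, Z)), mul(SZ, add(SSSZ, Z)))))))
  [15] S(S(S(S(S(add(add(SZ, Z), mul(SZ, add(SSSZ, Z))))))))
  [16] S(S(S(S(S(add(S(add(Z, Z)), mul(SZ, add(SSSZ, Z))))))))
  [17] S(S(S(S(S(S(add(add(Z, Z), mul(SZ, add(SSSZ, Z)))))))))
  [18] S(S(S(S(S(S(add(Z, mul(SZ, add(SSSZ, Z)))))))))
  [19] S(S(S(S(S(S(mul(SZ, add(SSSZ, Z))))))))
  [20] S(S(S(S(S(S(add(add(SSSZ, Z), mul(Z, add(SSSZ, Z)))))))))
  [21] S(S(S(S(S(S(add(S(add(SSZ, Z)), mul(Z, add(SSSZ, Z)))))))))
  [22] S(S(S(S(S(S(S(add(add(SSZ, Z), mul(Z, add(SSSZ, Z))))))))))
  [23] S(S(S(S(S(S(S(add(S(add(SZ, Z)), mul(Z, add(SSSZ, Z))))))))))
  [24] S(S(S(S(S(S(S(S(add(add(SZ, Z), mul(Z, add(SSSZ, Z)))))))))))
  [25] S(S(S(S(S(S(S(S(add(S(add(Z, Z)), mul(Z, add(SSSZ, Z)))))))))))
  [26] S(S(S(S(S(S(S(S(S(add(add(Z, Z), mul(Z, add(SSSZ, Z))))))))))))
  [27] S(S(S(S(S(S(S(S(S(add(Z, mul(Z, add(SSSZ, Z))))))))))))
  [28] S(S(S(S(S(S(S(S(S(mul(Z, add(SSSZ, Z)))))))))))
  [29] S^9(Z)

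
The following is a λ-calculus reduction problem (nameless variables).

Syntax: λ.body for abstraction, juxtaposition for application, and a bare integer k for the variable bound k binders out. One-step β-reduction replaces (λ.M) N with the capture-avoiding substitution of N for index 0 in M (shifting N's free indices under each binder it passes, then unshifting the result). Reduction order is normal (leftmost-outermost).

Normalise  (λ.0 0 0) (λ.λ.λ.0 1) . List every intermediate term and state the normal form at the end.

Answer: normal form = λ.0 (λ.λ.λ.0 1)  (in 3 steps)

Reduction:
  start: (λ.0 0 0) (λ.λ.λ.0 1)
  step 1: (λ.λ.λ.0 1) (λ.λ.λ.0 1) (λ.λ.λ.0 1)
  step 2: (λ.λ.0 1) (λ.λ.λ.0 1)
  step 3: λ.0 (λ.λ.λ.0 1)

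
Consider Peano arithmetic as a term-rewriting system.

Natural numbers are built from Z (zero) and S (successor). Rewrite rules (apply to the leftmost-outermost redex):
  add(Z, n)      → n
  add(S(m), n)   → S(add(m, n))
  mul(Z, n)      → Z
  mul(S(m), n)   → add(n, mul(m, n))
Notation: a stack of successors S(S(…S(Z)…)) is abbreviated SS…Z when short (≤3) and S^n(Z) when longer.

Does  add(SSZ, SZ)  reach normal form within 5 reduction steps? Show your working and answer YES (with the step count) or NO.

  start: add(SSZ, SZ)
  [1] S(add(SZ, SZ))
  [2] S(S(add(Z, SZ)))
  [3] SSSZ

Answer: YES — reaches normal form SSSZ in 3 ≤ 5 steps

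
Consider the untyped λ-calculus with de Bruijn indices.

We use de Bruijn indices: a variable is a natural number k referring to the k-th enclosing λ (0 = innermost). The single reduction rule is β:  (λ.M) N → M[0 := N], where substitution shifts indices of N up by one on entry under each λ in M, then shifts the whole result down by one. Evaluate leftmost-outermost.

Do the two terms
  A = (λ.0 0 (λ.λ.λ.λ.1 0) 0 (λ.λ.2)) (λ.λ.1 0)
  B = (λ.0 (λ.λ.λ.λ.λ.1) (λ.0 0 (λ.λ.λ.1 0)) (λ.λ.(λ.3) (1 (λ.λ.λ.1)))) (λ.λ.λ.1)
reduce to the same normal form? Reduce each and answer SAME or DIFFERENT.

Answer: DIFFERENT — A ⇓ λ.λ.1 0, B ⇓ λ.0 0 (λ.λ.λ.1 0)

Reduction:
Term A:
  start: (λ.0 0 (λ.λ.λ.λ.1 0) 0 (λ.λ.2)) (λ.λ.1 0)
  [1] (λ.λ.1 0) (λ.λ.1 0) (λ.λ.λ.λ.1 0) (λ.λ.1 0) (λ.λ.λ.λ.1 0)
  [2] (λ.(λ.λ.1 0) 0) (λ.λ.λ.λ.1 0) (λ.λ.1 0) (λ.λ.λ.λ.1 0)
  [3] (λ.λ.1 0) (λ.λ.λ.λ.1 0) (λ.λ.1 0) (λ.λ.λ.λ.1 0)
  [4] (λ.(λ.λ.λ.λ.1 0) 0) (λ.λ.1 0) (λ.λ.λ.λ.1 0)
  [5] (λ.λ.λ.λ.1 0) (λ.λ.1 0) (λ.λ.λ.λ.1 0)
  [6] (λ.λ.λ.1 0) (λ.λ.λ.λ.1 0)
  [7] λ.λ.1 0

Term B:
  start: (λ.0 (λ.λ.λ.λ.λ.1) (λ.0 0 (λ.λ.λ.1 0)) (λ.λ.(λ.3) (1 (λ.λ.λ.1)))) (λ.λ.λ.1)
  [1] (λ.λ.λ.1) (λ.λ.λ.λ.λ.1) (λ.0 0 (λ.λ.λ.1 0)) (λ.λ.(λ.λ.λ.λ.1) (1 (λ.λ.λ.1)))
  [2] (λ.λ.1) (λ.0 0 (λ.λ.λ.1 0)) (λ.λ.(λ.λ.λ.λ.1) (1 (λ.λ.λ.1)))
  [3] (λ.λ.0 0 (λ.λ.λ.1 0)) (λ.λ.(λ.λ.λ.λ.1) (1 (λ.λ.λ.1)))
  [4] λ.0 0 (λ.λ.λ.1 0)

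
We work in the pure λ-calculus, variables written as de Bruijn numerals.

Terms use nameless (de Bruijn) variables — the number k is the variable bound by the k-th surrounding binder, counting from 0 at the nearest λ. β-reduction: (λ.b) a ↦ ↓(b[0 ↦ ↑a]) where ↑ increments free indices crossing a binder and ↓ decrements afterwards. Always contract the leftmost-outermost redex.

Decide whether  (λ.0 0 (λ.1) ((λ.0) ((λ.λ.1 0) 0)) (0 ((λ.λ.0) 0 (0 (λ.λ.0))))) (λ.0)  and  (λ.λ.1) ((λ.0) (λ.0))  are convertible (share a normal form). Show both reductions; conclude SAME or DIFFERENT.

Answer: SAME — A ⇓ λ.λ.0, B ⇓ λ.λ.0

Reduction:
Term A:
  start: (λ.0 0 (λ.1) ((λ.0) ((λ.λ.1 0) 0)) (0 ((λ.λ.0) 0 (0 (λ.λ.0))))) (λ.0)
  →1  (λ.0) (λ.0) (λ.λ.0) ((λ.0) ((λ.λ.1 0) (λ.0))) ((λ.0) ((λ.λ.0) (λ.0) ((λ.0) (λ.λ.0))))
  →2  (λ.0) (λ.λ.0) ((λ.0) ((λ.λ.1 0) (λ.0))) ((λ.0) ((λ.λ.0) (λ.0) ((λ.0) (λ.λ.0))))
  →3  (λ.λ.0) ((λ.0) ((λ.λ.1 0) (λ.0))) ((λ.0) ((λ.λ.0) (λ.0) ((λ.0) (λ.λ.0))))
  →4  (λ.0) ((λ.0) ((λ.λ.0) (λ.0) ((λ.0) (λ.λ.0))))
  →5  (λ.0) ((λ.λ.0) (λ.0) ((λ.0) (λ.λ.0)))
  →6  (λ.λ.0) (λ.0) ((λ.0) (λ.λ.0))
  →7  (λ.0) ((λ.0) (λ.λ.0))
  →8  (λ.0) (λ.λ.0)
  →9  λ.λ.0

Term B:
  start: (λ.λ.1) ((λ.0) (λ.0))
  →1  λ.(λ.0) (λ.0)
  →2  λ.λ.0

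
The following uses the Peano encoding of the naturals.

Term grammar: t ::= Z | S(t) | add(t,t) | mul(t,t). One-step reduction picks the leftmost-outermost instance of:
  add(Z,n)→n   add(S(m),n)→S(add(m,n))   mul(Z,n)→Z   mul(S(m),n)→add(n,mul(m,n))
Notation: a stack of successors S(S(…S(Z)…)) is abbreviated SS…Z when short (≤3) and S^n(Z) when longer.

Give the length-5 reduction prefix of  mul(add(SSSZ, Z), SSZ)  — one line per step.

  start: mul(add(SSSZ, Z), SSZ)
  [1] mul(S(add(SSZ, Z)), SSZ)
  [2] add(SSZ, mul(add(SSZ, Z), SSZ))
  [3] S(add(SZ, mul(add(SSZ, Z), SSZ)))
  [4] S(S(add(Z, mul(add(SSZ, Z), SSZ))))
  [5] S(S(mul(add(SSZ, Z), SSZ)))

Answer: after 5 steps: S(S(mul(add(SSZ, Z), SSZ)))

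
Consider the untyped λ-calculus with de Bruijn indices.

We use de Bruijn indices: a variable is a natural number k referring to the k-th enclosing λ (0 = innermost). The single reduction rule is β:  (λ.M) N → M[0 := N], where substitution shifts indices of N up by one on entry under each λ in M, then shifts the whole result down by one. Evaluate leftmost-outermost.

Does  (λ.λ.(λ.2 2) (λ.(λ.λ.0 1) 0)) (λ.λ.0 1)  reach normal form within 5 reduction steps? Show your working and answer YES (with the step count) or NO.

Answer: YES — reaches normal form λ.λ.0 (λ.λ.0 1) in 3 ≤ 5 steps

Working:
  start: (λ.λ.(λ.2 2) (λ.(λ.λ.0 1) 0)) (λ.λ.0 1)
  [1] λ.(λ.(λ.λ.0 1) (λ.λ.0 1)) (λ.(λ.λ.0 1) 0)
  [2] λ.(λ.λ.0 1) (λ.λ.0 1)
  [3] λ.λ.0 (λ.λ.0 1)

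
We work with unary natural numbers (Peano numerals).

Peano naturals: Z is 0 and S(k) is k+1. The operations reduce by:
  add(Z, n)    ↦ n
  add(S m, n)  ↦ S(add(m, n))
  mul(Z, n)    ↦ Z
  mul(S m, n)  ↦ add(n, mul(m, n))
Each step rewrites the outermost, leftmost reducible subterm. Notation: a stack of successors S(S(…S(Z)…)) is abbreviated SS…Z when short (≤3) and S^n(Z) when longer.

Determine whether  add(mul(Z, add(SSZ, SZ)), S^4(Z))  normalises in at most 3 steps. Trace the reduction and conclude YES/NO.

Answer: YES — reaches normal form S^4(Z) in 2 ≤ 3 steps

Working:
  start: add(mul(Z, add(SSZ, SZ)), S^4(Z))
  [1] add(Z, S^4(Z))
  [2] S^4(Z)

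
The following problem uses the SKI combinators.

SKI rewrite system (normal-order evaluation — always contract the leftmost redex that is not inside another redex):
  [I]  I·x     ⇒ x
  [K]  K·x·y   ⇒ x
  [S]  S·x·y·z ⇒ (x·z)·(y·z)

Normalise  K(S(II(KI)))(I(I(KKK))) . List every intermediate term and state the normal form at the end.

Answer: normal form = S(KI)  (in 3 steps)

Derivation:
  start: K(S(II(KI)))(I(I(KKK)))
  →1  S(II(KI))
  →2  S(I(KI))
  →3  S(KI)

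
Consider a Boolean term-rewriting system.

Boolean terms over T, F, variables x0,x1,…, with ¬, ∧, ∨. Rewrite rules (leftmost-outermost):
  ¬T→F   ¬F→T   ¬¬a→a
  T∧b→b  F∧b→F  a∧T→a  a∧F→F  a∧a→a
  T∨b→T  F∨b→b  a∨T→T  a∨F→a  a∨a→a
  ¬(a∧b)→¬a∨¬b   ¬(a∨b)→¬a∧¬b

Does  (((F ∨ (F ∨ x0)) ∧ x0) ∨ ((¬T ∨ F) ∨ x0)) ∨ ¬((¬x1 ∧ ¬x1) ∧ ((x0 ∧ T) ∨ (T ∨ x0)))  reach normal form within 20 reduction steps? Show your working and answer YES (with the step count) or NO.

Answer: YES — reaches normal form x0 ∨ x1 in 20 ≤ 20 steps

Working:
  start: (((F ∨ (F ∨ x0)) ∧ x0) ∨ ((¬T ∨ F) ∨ x0)) ∨ ¬((¬x1 ∧ ¬x1) ∧ ((x0 ∧ T) ∨ (T ∨ x0)))
  [1] (((F ∨ x0) ∧ x0) ∨ ((¬T ∨ F) ∨ x0)) ∨ ¬((¬x1 ∧ ¬x1) ∧ ((x0 ∧ T) ∨ (T ∨ x0)))
  [2] ((x0 ∧ x0) ∨ ((¬T ∨ F) ∨ x0)) ∨ ¬((¬x1 ∧ ¬x1) ∧ ((x0 ∧ T) ∨ (T ∨ x0)))
  [3] (x0 ∨ ((¬T ∨ F) ∨ x0)) ∨ ¬((¬x1 ∧ ¬x1) ∧ ((x0 ∧ T) ∨ (T ∨ x0)))
  [4] (x0 ∨ (¬T ∨ x0)) ∨ ¬((¬x1 ∧ ¬x1) ∧ ((x0 ∧ T) ∨ (T ∨ x0)))
  [5] (x0 ∨ (F ∨ x0)) ∨ ¬((¬x1 ∧ ¬x1) ∧ ((x0 ∧ T) ∨ (T ∨ x0)))
  [6] (x0 ∨ x0) ∨ ¬((¬x1 ∧ ¬x1) ∧ ((x0 ∧ T) ∨ (T ∨ x0)))
  [7] x0 ∨ ¬((¬x1 ∧ ¬x1) ∧ ((x0 ∧ T) ∨ (T ∨ x0)))
  [8] x0 ∨ (¬(¬x1 ∧ ¬x1) ∨ ¬((x0 ∧ T) ∨ (T ∨ x0)))
  [9] x0 ∨ ((¬¬x1 ∨ ¬¬x1) ∨ ¬((x0 ∧ T) ∨ (T ∨ x0)))
  [10] x0 ∨ (¬¬x1 ∨ ¬((x0 ∧ T) ∨ (T ∨ x0)))
  [11] x0 ∨ (x1 ∨ ¬((x0 ∧ T) ∨ (T ∨ x0)))
  [12] x0 ∨ (x1 ∨ (¬(x0 ∧ T) ∧ ¬(T ∨ x0)))
  [13] x0 ∨ (x1 ∨ ((¬x0 ∨ ¬T) ∧ ¬(T ∨ x0)))
  [14] x0 ∨ (x1 ∨ ((¬x0 ∨ F) ∧ ¬(T ∨ x0)))
  [15] x0 ∨ (x1 ∨ (¬x0 ∧ ¬(T ∨ x0)))
  [16] x0 ∨ (x1 ∨ (¬x0 ∧ (¬T ∧ ¬x0)))
  [17] x0 ∨ (x1 ∨ (¬x0 ∧ (F ∧ ¬x0)))
  [18] x0 ∨ (x1 ∨ (¬x0 ∧ F))
  [19] x0 ∨ (x1 ∨ F)
  [20] x0 ∨ x1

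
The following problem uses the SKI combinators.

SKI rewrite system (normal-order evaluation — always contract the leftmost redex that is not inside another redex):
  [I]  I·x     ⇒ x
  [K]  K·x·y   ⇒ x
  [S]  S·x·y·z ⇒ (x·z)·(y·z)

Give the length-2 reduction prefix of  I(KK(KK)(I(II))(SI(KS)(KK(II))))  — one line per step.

  start: I(KK(KK)(I(II))(SI(KS)(KK(II))))
  step 1: KK(KK)(I(II))(SI(KS)(KK(II)))
  step 2: K(I(II))(SI(KS)(KK(II)))

Answer: after 2 steps: K(I(II))(SI(KS)(KK(II)))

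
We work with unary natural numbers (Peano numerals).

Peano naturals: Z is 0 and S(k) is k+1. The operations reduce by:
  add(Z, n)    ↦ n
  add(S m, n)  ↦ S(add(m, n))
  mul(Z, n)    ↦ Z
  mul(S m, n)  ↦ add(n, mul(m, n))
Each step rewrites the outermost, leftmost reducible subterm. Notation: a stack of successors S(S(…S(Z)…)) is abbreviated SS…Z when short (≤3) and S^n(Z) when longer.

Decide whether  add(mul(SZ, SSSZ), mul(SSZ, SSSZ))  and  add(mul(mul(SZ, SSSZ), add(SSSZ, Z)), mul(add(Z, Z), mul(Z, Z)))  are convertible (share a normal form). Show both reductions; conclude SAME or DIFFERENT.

Answer: SAME — A ⇓ S^9(Z), B ⇓ S^9(Z)

Reduction:
Term A:
  start: add(mul(SZ, SSSZ), mul(SSZ, SSSZ))
  →1  add(add(SSSZ, mul(Z, SSSZ)), mul(SSZ, SSSZ))
  →2  add(S(add(SSZ, mul(Z, SSSZ))), mul(SSZ, SSSZ))
  →3  S(add(add(SSZ, mul(Z, SSSZ)), mul(SSZ, SSSZ)))
  →4  S(add(S(add(SZ, mul(Z, SSSZ))), mul(SSZ, SSSZ)))
  →5  S(S(add(add(SZ, mul(Z, SSSZ)), mul(SSZ, SSSZ))))
  →6  S(S(add(S(add(Z, mul(Z, SSSZ))), mul(SSZ, SSSZ))))
  →7  S(S(S(add(add(Z, mul(Z, SSSZ)), mul(SSZ, SSSZ)))))
  →8  S(S(S(add(mul(Z, SSSZ), mul(SSZ, SSSZ)))))
  →9  S(S(S(add(Z, mul(SSZ, SSSZ)))))
  →10  S(S(S(mul(SSZ, SSSZ))))
  →11  S(S(S(add(SSSZ, mul(SZ, SSSZ)))))
  →12  S(S(S(S(add(SSZ, mul(SZ, SSSZ))))))
  →13  S(S(S(S(S(add(SZ, mul(SZ, SSSZ)))))))
  →14  S(S(S(S(S(S(add(Z, mul(SZ, SSSZ))))))))
  →15  S(S(S(S(S(S(mul(SZ, SSSZ)))))))
  →16  S(S(S(S(S(S(add(SSSZ, mul(Z, SSSZ))))))))
  →17  S(S(S(S(S(S(S(add(SSZ, mul(Z, SSSZ)))))))))
  →18  S(S(S(S(S(S(S(S(add(SZ, mul(Z, SSSZ))))))))))
  →19  S(S(S(S(S(S(S(S(S(add(Z, mul(Z, SSSZ)))))))))))
  →20  S(S(S(S(S(S(S(S(S(mul(Z, SSSZ))))))))))
  →21  S^9(Z)

Term B:
  start: add(mul(mul(SZ, SSSZ), add(SSSZ, Z)), mul(add(Z, Z), mul(Z, Z)))
  →1  add(mul(add(SSSZ, mul(Z, SSSZ)), add(SSSZ, Z)), mul(add(Z, Z), mul(Z, Z)))
  →2  add(mul(S(add(SSZ, mul(Z, SSSZ))), add(SSSZ, Z)), mul(add(Z, Z), mul(Z, Z)))
  →3  add(add(add(SSSZ, Z), mul(add(SSZ, mul(Z, SSSZ)), add(SSSZ, Z))), mul(add(Z, Z), mul(Z, Z)))
  →4  add(add(S(add(SSZ, Z)), mul(add(SSZ, mul(Z, SSSZ)), add(SSSZ, Z))), mul(add(Z, Z), mul(Z, Z)))
  →5  add(S(add(add(SSZ, Z), mul(add(SSZ, mul(Z, SSSZ)), add(SSSZ, Z)))), mul(add(Z, Z), mul(Z, Z)))
  →6  S(add(add(add(SSZ, Z), mul(add(SSZ, mul(Z, SSSZ)), add(SSSZ, Z))), mul(add(Z, Z), mul(Z, Z))))
  →7  S(add(add(S(add(SZ, Z)), mul(add(SSZ, mul(Z, SSSZ)), add(SSSZ, Z))), mul(add(Z, Z), mul(Z, Z))))
  →8  S(add(S(add(add(SZ, Z), mul(add(SSZ, mul(Z, SSSZ)), add(SSSZ, Z)))), mul(add(Z, Z), mul(Z, Z))))
  →9  S(S(add(add(add(SZ, Z), mul(add(SSZ, mul(Z, SSSZ)), add(SSSZ, Z))), mul(add(Z, Z), mul(Z, Z)))))
  →10  S(S(add(add(S(add(Z, Z)), mul(add(SSZ, mul(Z, SSSZ)), add(SSSZ, Z))), mul(add(Z, Z), mul(Z, Z)))))
  →11  S(S(add(S(add(add(Z, Z), mul(add(SSZ, mul(Z, SSSZ)), add(SSSZ, Z)))), mul(add(Z, Z), mul(Z, Z)))))
  →12  S(S(S(add(add(add(Z, Z), mul(add(SSZ, mul(Z, SSSZ)), add(SSSZ, Z))), mul(add(Z, Z), mul(Z, Z))))))
  →13  S(S(S(add(add(Z, mul(add(SSZ, mul(Z, SSSZ)), add(SSSZ, Z))), mul(add(Z, Z), mul(Z, Z))))))
  →14  S(S(S(add(mul(add(SSZ, mul(Z, SSSZ)), add(SSSZ, Z)), mul(add(Z, Z), mul(Z, Z))))))
  →15  S(S(S(add(mul(S(add(SZ, mul(Z, SSSZ))), add(SSSZ, Z)), mul(add(Z, Z), mul(Z, Z))))))
  →16  S(S(S(add(add(add(SSSZ, Z), mul(add(SZ, mul(Z, SSSZ)), add(SSSZ, Z))), mul(add(Z, Z), mul(Z, Z))))))
  →17  S(S(S(add(add(S(add(SSZ, Z)), mul(add(SZ, mul(Z, SSSZ)), add(SSSZ, Z))), mul(add(Z, Z), mul(Z, Z))))))
  →18  S(S(S(add(S(add(add(SSZ, Z), mul(add(SZ, mul(Z, SSSZ)), add(SSSZ, Z)))), mul(add(Z, Z), mul(Z, Z))))))
  →19  S(S(S(S(add(add(add(SSZ, Z), mul(add(SZ, mul(Z, SSSZ)), add(SSSZ, Z))), mul(add(Z, Z), mul(Z, Z)))))))
  →20  S(S(S(S(add(add(S(add(SZ, Z)), mul(add(SZ, mul(Z, SSSZ)), add(SSSZ, Z))), mul(add(Z, Z), mul(Z, Z)))))))
  →21  S(S(S(S(add(S(add(add(SZ, Z), mul(add(SZ, mul(Z, SSSZ)), add(SSSZ, Z)))), mul(add(Z, Z), mul(Z, Z)))))))
  →22  S(S(S(S(S(add(add(add(SZ, Z), mul(add(SZ, mul(Z, SSSZ)), add(SSSZ, Z))), mul(add(Z, Z), mul(Z, Z))))))))
  →23  S(S(S(S(S(add(add(S(add(Z, Z)), mul(add(SZ, mul(Z, SSSZ)), add(SSSZ, Z))), mul(add(Z, Z), mul(Z, Z))))))))
  →24  S(S(S(S(S(add(S(add(add(Z, Z), mul(add(SZ, mul(Z, SSSZ)), add(SSSZ, Z)))), mul(add(Z, Z), mul(Z, Z))))))))
  →25  S(S(S(S(S(S(add(add(add(Z, Z), mul(add(SZ, mul(Z, SSSZ)), add(SSSZ, Z))), mul(add(Z, Z), mul(Z, Z)))))))))
  →26  S(S(S(S(S(S(add(add(Z, mul(add(SZ, mul(Z, SSSZ)), add(SSSZ, Z))), mul(add(Z, Z), mul(Z, Z)))))))))
  →27  S(S(S(S(S(S(add(mul(add(SZ, mul(Z, SSSZ)), add(SSSZ, Z)), mul(add(Z, Z), mul(Z, Z)))))))))
  →28  S(S(S(S(S(S(add(mul(S(add(Z, mul(Z, SSSZ))), add(SSSZ, Z)), mul(add(Z, Z), mul(Z, Z)))))))))
  →29  S(S(S(S(S(S(add(add(add(SSSZ, Z), mul(add(Z, mul(Z, SSSZ)), add(SSSZ, Z))), mul(add(Z, Z), mul(Z, Z)))))))))
  →30  S(S(S(S(S(S(add(add(S(add(SSZ, Z)), mul(add(Z, mul(Z, SSSZ)), add(SSSZ, Z))), mul(add(Z, Z), mul(Z, Z)))))))))
  →31  S(S(S(S(S(S(add(S(add(add(SSZ, Z), mul(add(Z, mul(Z, SSSZ)), add(SSSZ, Z)))), mul(add(Z, Z), mul(Z, Z)))))))))
  →32  S(S(S(S(S(S(S(add(add(add(SSZ, Z), mul(add(Z, mul(Z, SSSZ)), add(SSSZ, Z))), mul(add(Z, Z), mul(Z, Z))))))))))
  →33  S(S(S(S(S(S(S(add(add(S(add(SZ, Z)), mul(add(Z, mul(Z, SSSZ)), add(SSSZ, Z))), mul(add(Z, Z), mul(Z, Z))))))))))
  →34  S(S(S(S(S(S(S(add(S(add(add(SZ, Z), mul(add(Z, mul(Z, SSSZ)), add(SSSZ, Z)))), mul(add(Z, Z), mul(Z, Z))))))))))
  →35  S(S(S(S(S(S(S(S(add(add(add(SZ, Z), mul(add(Z, mul(Z, SSSZ)), add(SSSZ, Z))), mul(add(Z, Z), mul(Z, Z)))))))))))
  →36  S(S(S(S(S(S(S(S(add(add(S(add(Z, Z)), mul(add(Z, mul(Z, SSSZ)), add(SSSZ, Z))), mul(add(Z, Z), mul(Z, Z)))))))))))
  →37  S(S(S(S(S(S(S(S(add(S(add(add(Z, Z), mul(add(Z, mul(Z, SSSZ)), add(SSSZ, Z)))), mul(add(Z, Z), mul(Z, Z)))))))))))
  →38  S(S(S(S(S(S(S(S(S(add(add(add(Z, Z), mul(add(Z, mul(Z, SSSZ)), add(SSSZ, Z))), mul(add(Z, Z), mul(Z, Z))))))))))))
  →39  S(S(S(S(S(S(S(S(S(add(add(Z, mul(add(Z, mul(Z, SSSZ)), add(SSSZ, Z))), mul(add(Z, Z), mul(Z, Z))))))))))))
  →40  S(S(S(S(S(S(S(S(S(add(mul(add(Z, mul(Z, SSSZ)), add(SSSZ, Z)), mul(add(Z, Z), mul(Z, Z))))))))))))
  →41  S(S(S(S(S(S(S(S(S(add(mul(mul(Z, SSSZ), add(SSSZ, Z)), mul(add(Z, Z), mul(Z, Z))))))))))))
  →42  S(S(S(S(S(S(S(S(S(add(mul(Z, add(SSSZ, Z)), mul(add(Z, Z), mul(Z, Z))))))))))))
  →43  S(S(S(S(S(S(S(S(S(add(Z, mul(add(Z, Z), mul(Z, Z))))))))))))
  →44  S(S(S(S(S(S(S(S(S(mul(add(Z, Z), mul(Z, Z)))))))))))
  →45  S(S(S(S(S(S(S(S(S(mul(Z, mul(Z, Z)))))))))))
  →46  S^9(Z)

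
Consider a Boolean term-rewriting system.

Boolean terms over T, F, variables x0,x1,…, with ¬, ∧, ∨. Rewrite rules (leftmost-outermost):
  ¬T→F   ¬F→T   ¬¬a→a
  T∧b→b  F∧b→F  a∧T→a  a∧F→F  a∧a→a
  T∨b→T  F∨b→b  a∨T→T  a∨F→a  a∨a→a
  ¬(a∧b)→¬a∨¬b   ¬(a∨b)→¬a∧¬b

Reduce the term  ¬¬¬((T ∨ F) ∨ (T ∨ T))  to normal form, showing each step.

Answer: normal form = F  (in 6 steps)

Reduction:
  start: ¬¬¬((T ∨ F) ∨ (T ∨ T))
  [1] ¬((T ∨ F) ∨ (T ∨ T))
  [2] ¬(T ∨ F) ∧ ¬(T ∨ T)
  [3] (¬T ∧ ¬F) ∧ ¬(T ∨ T)
  [4] (F ∧ ¬F) ∧ ¬(T ∨ T)
  [5] F ∧ ¬(T ∨ T)
  [6] F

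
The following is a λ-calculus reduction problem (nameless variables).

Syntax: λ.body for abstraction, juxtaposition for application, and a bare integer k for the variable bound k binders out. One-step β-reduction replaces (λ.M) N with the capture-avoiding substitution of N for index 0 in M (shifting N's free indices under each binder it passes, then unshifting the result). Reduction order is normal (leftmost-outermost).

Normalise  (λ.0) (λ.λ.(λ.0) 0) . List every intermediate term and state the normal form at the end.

Answer: normal form = λ.λ.0  (in 2 steps)

Working:
  start: (λ.0) (λ.λ.(λ.0) 0)
  →1  λ.λ.(λ.0) 0
  →2  λ.λ.0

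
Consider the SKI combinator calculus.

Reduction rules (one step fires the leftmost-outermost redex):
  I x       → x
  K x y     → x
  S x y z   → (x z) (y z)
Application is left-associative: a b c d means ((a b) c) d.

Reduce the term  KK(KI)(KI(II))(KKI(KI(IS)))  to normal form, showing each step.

Answer: normal form = I  (in 3 steps)

Reduction:
  start: KK(KI)(KI(II))(KKI(KI(IS)))
  [1] K(KI(II))(KKI(KI(IS)))
  [2] KI(II)
  [3] I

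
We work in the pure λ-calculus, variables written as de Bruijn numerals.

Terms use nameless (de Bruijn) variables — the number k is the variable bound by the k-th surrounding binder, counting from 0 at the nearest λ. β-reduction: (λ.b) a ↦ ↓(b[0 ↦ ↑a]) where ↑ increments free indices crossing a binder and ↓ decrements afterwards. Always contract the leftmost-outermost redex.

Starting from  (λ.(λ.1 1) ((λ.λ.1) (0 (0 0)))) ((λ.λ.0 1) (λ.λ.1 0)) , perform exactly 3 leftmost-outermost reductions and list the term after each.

Answer: after 3 steps: (λ.0 (λ.λ.1 0)) ((λ.λ.0 1) (λ.λ.1 0))

Working:
  start: (λ.(λ.1 1) ((λ.λ.1) (0 (0 0)))) ((λ.λ.0 1) (λ.λ.1 0))
  step 1: (λ.(λ.λ.0 1) (λ.λ.1 0) ((λ.λ.0 1) (λ.λ.1 0))) ((λ.λ.1) ((λ.λ.0 1) (λ.λ.1 0) ((λ.λ.0 1) (λ.λ.1 0) ((λ.λ.0 1) (λ.λ.1 0)))))
  step 2: (λ.λ.0 1) (λ.λ.1 0) ((λ.λ.0 1) (λ.λ.1 0))
  step 3: (λ.0 (λ.λ.1 0)) ((λ.λ.0 1) (λ.λ.1 0))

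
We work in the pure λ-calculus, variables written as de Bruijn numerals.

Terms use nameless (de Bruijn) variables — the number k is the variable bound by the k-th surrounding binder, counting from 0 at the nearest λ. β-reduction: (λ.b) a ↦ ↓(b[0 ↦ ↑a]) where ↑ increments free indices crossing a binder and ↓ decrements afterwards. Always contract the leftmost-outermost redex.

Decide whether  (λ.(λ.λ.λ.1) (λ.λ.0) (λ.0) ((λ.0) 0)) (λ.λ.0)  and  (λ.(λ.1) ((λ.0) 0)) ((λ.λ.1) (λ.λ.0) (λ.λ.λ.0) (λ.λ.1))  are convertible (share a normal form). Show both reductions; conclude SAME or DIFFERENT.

Answer: SAME — A ⇓ λ.0, B ⇓ λ.0

Working:
Term A:
  start: (λ.(λ.λ.λ.1) (λ.λ.0) (λ.0) ((λ.0) 0)) (λ.λ.0)
  step 1: (λ.λ.λ.1) (λ.λ.0) (λ.0) ((λ.0) (λ.λ.0))
  step 2: (λ.λ.1) (λ.0) ((λ.0) (λ.λ.0))
  step 3: (λ.λ.0) ((λ.0) (λ.λ.0))
  step 4: λ.0

Term B:
  start: (λ.(λ.1) ((λ.0) 0)) ((λ.λ.1) (λ.λ.0) (λ.λ.λ.0) (λ.λ.1))
  step 1: (λ.(λ.λ.1) (λ.λ.0) (λ.λ.λ.0) (λ.λ.1)) ((λ.0) ((λ.λ.1) (λ.λ.0) (λ.λ.λ.0) (λ.λ.1)))
  step 2: (λ.λ.1) (λ.λ.0) (λ.λ.λ.0) (λ.λ.1)
  step 3: (λ.λ.λ.0) (λ.λ.λ.0) (λ.λ.1)
  step 4: (λ.λ.0) (λ.λ.1)
  step 5: λ.0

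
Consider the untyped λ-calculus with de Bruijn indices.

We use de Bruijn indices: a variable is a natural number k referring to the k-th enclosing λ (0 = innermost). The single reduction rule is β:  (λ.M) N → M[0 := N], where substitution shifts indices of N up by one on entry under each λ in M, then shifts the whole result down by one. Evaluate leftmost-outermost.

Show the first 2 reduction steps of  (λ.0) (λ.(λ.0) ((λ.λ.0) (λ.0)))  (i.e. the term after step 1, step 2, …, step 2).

  start: (λ.0) (λ.(λ.0) ((λ.λ.0) (λ.0)))
  step 1: λ.(λ.0) ((λ.λ.0) (λ.0))
  step 2: λ.(λ.λ.0) (λ.0)

Answer: after 2 steps: λ.(λ.λ.0) (λ.0)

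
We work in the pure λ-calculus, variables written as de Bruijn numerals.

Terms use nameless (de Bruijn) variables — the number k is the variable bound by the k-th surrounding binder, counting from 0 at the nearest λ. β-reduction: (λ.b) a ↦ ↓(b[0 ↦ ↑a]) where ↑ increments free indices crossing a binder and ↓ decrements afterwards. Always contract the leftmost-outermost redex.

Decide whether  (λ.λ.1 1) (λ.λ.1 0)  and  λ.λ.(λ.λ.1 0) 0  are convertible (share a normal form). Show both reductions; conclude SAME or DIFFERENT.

Answer: SAME — A ⇓ λ.λ.λ.1 0, B ⇓ λ.λ.λ.1 0

Derivation:
Term A:
  start: (λ.λ.1 1) (λ.λ.1 0)
  [1] λ.(λ.λ.1 0) (λ.λ.1 0)
  [2] λ.λ.(λ.λ.1 0) 0
  [3] λ.λ.λ.1 0

Term B:
  start: λ.λ.(λ.λ.1 0) 0
  [1] λ.λ.λ.1 0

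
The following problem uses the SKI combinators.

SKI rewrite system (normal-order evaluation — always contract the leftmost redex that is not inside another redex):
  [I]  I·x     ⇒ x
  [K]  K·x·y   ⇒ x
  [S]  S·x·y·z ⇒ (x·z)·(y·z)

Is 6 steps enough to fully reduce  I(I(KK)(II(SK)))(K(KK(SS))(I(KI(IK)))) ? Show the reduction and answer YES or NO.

Answer: YES — reaches normal form KK in 5 ≤ 6 steps

Reduction:
  start: I(I(KK)(II(SK)))(K(KK(SS))(I(KI(IK))))
  step 1: I(KK)(II(SK))(K(KK(SS))(I(KI(IK))))
  step 2: KK(II(SK))(K(KK(SS))(I(KI(IK))))
  step 3: K(K(KK(SS))(I(KI(IK))))
  step 4: K(KK(SS))
  step 5: KK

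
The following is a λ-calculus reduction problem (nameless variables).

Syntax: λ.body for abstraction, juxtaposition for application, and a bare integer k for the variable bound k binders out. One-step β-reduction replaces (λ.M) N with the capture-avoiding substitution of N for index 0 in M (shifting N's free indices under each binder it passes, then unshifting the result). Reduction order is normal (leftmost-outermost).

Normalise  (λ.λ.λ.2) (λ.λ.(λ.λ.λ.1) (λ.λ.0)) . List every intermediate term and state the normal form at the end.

  start: (λ.λ.λ.2) (λ.λ.(λ.λ.λ.1) (λ.λ.0))
  →1  λ.λ.λ.λ.(λ.λ.λ.1) (λ.λ.0)
  →2  λ.λ.λ.λ.λ.λ.1

Answer: normal form = λ.λ.λ.λ.λ.λ.1  (in 2 steps)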